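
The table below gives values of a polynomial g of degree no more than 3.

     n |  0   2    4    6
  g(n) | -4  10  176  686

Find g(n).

g(n) = 4n^3 - 5n^2 + n - 4

Using the Lagrange interpolation formula with nodes 0, 2, 4, 6:
  L_0(n) = (n - 2)(n - 4)(n - 6) / -48
  L_1(n) = n(n - 4)(n - 6) / 16
  L_2(n) = n(n - 2)(n - 6) / -16
  L_3(n) = n(n - 2)(n - 4) / 48
Then g(n) = -4·L_0(n) + 10·L_1(n) + 176·L_2(n) + 686·L_3(n).
Expanding and collecting terms gives g(n) = 4n³ - 5n² + n - 4.
Check: g(0) = -4. ✓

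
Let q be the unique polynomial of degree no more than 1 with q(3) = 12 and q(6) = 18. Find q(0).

Using the Lagrange interpolation formula with nodes 3, 6:
  L_0(t) = (t - 6) / -3
  L_1(t) = (t - 3) / 3
Then q(t) = 12·L_0(t) + 18·L_1(t).
Expanding and collecting terms gives q(t) = 2t + 6.
Evaluating at t = 0: q(0) = 6.

6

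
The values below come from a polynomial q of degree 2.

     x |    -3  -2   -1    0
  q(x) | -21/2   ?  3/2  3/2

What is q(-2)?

-5/2

On equispaced nodes a degree-2 polynomial has vanishing third forward difference, so
  - q(-3) + 3·q(-2) - 3·q(-1) + q(0) = 0.
Substituting the known values and solving for q(-2):
  3·q(-2) = -15/2
  q(-2) = -5/2.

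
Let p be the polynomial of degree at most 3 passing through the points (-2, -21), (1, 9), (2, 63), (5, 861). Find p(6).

1459

Using the Lagrange interpolation formula with nodes -2, 1, 2, 5:
  L_0(n) = (n - 1)(n - 2)(n - 5) / -84
  L_1(n) = (n + 2)(n - 2)(n - 5) / 12
  L_2(n) = (n + 2)(n - 1)(n - 5) / -12
  L_3(n) = (n + 2)(n - 1)(n - 2) / 84
Then p(n) = -21·L_0(n) + 9·L_1(n) + 63·L_2(n) + 861·L_3(n).
Expanding and collecting terms gives p(n) = 6n^3 + 5n^2 - 3n + 1.
Evaluating at n = 6: p(6) = 1459.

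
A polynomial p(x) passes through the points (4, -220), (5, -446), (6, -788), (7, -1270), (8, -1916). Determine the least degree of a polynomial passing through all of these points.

3

Forward differences of the values at x = 4, 5, 6, 7, 8:
  p  : -220  -446  -788  -1270  -1916
  Δ  : -226  -342  -482  -646
  Δ^2: -116  -140  -164
  Δ^3: -24  -24
  Δ^4: 0
The third differences are constant (-24) and nonzero, while all higher differences vanish, so the minimal degree is 3.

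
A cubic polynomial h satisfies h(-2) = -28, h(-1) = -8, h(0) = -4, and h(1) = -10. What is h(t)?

Write h(t) = at^3 + bt^2 + ct + d. Substituting each data point gives a linear system:
  -8a + 4b - 2c + d = -28
  -a + b - c + d = -8
  d = -4
  a + b + c + d = -10
Solving the system yields a = 1, b = -5, c = -2, d = -4.
So h(t) = t³ - 5t² - 2t - 4.
Check: h(-2) = -28. ✓

h(t) = t^3 - 5t^2 - 2t - 4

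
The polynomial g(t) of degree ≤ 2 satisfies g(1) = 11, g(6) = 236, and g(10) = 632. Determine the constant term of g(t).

2

Write g(t) = at^2 + bt + c. Substituting each data point gives a linear system:
  a + b + c = 11
  36a + 6b + c = 236
  100a + 10b + c = 632
Solving the system yields a = 6, b = 3, c = 2.
So g(t) = 6t^2 + 3t + 2.
The constant term is 2.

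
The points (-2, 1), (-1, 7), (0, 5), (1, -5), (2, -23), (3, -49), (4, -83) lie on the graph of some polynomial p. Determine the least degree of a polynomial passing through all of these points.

2

Forward differences of the values at u = -2, -1, 0, 1, 2, 3, 4:
  p  : 1  7  5  -5  -23  -49  -83
  Δ  : 6  -2  -10  -18  -26  -34
  Δ^2: -8  -8  -8  -8  -8
  Δ^3: 0  0  0  0
  Δ^4: 0  0  0
  Δ^5: 0  0
  Δ^6: 0
The second differences are constant (-8) and nonzero, while all higher differences vanish, so the minimal degree is 2.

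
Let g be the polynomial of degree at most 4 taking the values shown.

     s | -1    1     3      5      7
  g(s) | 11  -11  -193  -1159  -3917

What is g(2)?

-52

Write g(s) = as^4 + bs^3 + cs^2 + ds + e. Substituting each data point gives a linear system:
  a - b + c - d + e = 11
  a + b + c + d + e = -11
  81a + 27b + 9c + 3d + e = -193
  625a + 125b + 25c + 5d + e = -1159
  2401a + 343b + 49c + 7d + e = -3917
Solving the system yields a = -1, b = -5, c = 5, d = -6, e = -4.
So g(s) = -s⁴ - 5s³ + 5s² - 6s - 4.
Then g(2) = -52.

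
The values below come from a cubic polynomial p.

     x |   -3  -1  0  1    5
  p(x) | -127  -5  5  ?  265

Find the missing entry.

The 4 known points determine the degree-3 polynomial uniquely.
Write p(x) = ax^3 + bx^2 + cx + d. Substituting each data point gives a linear system:
  -27a + 9b - 3c + d = -127
  -a + b - c + d = -5
  d = 5
  125a + 25b + 5c + d = 265
Solving the system yields a = 3, b = -5, c = 2, d = 5.
So p(x) = 3x^3 - 5x^2 + 2x + 5.
Then p(1) = 5.

5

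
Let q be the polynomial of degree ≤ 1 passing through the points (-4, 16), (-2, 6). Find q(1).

Using the Lagrange interpolation formula with nodes -4, -2:
  L_0(t) = (t + 2) / -2
  L_1(t) = (t + 4) / 2
Then q(t) = 16·L_0(t) + 6·L_1(t).
Expanding and collecting terms gives q(t) = -5t - 4.
Evaluating at t = 1: q(1) = -9.

-9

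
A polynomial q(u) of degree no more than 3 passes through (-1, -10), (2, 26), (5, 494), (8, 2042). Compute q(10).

Write q(u) = au^3 + bu^2 + cu + d. Substituting each data point gives a linear system:
  -a + b - c + d = -10
  8a + 4b + 2c + d = 26
  125a + 25b + 5c + d = 494
  512a + 64b + 8c + d = 2042
Solving the system yields a = 4, b = 0, c = 0, d = -6.
So q(u) = 4u^3 - 6.
Then q(10) = 3994.

3994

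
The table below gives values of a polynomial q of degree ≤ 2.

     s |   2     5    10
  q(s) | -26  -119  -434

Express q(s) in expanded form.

q(s) = -4s^2 - 3s - 4

Using the Lagrange interpolation formula with nodes 2, 5, 10:
  L_0(s) = (s - 5)(s - 10) / 24
  L_1(s) = (s - 2)(s - 10) / -15
  L_2(s) = (s - 2)(s - 5) / 40
Then q(s) = -26·L_0(s) - 119·L_1(s) - 434·L_2(s).
Expanding and collecting terms gives q(s) = -4s^2 - 3s - 4.
Check: q(10) = -434. ✓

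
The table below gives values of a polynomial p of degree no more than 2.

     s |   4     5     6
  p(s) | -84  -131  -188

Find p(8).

-332

Forward differences of the values at s = 4, 5, 6:
  p  : -84  -131  -188
  Δ  : -47  -57
  Δ^2: -10
The second differences are constant, confirming degree 2.
Interpolating (Newton forward form) and evaluating at s = 8 gives p(8) = -332.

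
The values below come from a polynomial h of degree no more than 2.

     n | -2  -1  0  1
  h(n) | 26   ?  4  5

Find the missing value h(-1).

11

The 3 known points determine the degree-2 polynomial uniquely.
Write h(n) = an^2 + bn + c. Substituting each data point gives a linear system:
  4a - 2b + c = 26
  c = 4
  a + b + c = 5
Solving the system yields a = 4, b = -3, c = 4.
So h(n) = 4n^2 - 3n + 4.
Then h(-1) = 11.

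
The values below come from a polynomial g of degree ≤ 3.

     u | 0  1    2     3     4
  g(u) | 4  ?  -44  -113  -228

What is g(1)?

The 4 known points determine the degree-3 polynomial uniquely.
Write g(u) = au^3 + bu^2 + cu + d. Substituting each data point gives a linear system:
  d = 4
  8a + 4b + 2c + d = -44
  27a + 9b + 3c + d = -113
  64a + 16b + 4c + d = -228
Solving the system yields a = -2, b = -5, c = -6, d = 4.
So g(u) = -2u^3 - 5u^2 - 6u + 4.
Then g(1) = -9.

-9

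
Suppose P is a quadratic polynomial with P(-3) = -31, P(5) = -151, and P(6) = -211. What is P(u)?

P(u) = -5u^2 - 5u - 1

Write P(u) = au^2 + bu + c. Substituting each data point gives a linear system:
  9a - 3b + c = -31
  25a + 5b + c = -151
  36a + 6b + c = -211
Solving the system yields a = -5, b = -5, c = -1.
So P(u) = -5u² - 5u - 1.
Check: P(-3) = -31. ✓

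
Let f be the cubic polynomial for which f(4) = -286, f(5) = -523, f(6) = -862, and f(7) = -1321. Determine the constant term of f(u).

Write f(u) = au^3 + bu^2 + cu + d. Substituting each data point gives a linear system:
  64a + 16b + 4c + d = -286
  125a + 25b + 5c + d = -523
  216a + 36b + 6c + d = -862
  343a + 49b + 7c + d = -1321
Solving the system yields a = -3, b = -6, c = 0, d = 2.
So f(u) = -3u^3 - 6u^2 + 2.
The constant term is 2.

2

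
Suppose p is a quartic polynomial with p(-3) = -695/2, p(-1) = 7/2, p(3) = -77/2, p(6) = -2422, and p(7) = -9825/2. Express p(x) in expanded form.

Write p(x) = ax^4 + bx^3 + cx^2 + dx + e. Substituting each data point gives a linear system:
  81a - 27b + 9c - 3d + e = -695/2
  a - b + c - d + e = 7/2
  81a + 27b + 9c + 3d + e = -77/2
  1296a + 216b + 36c + 6d + e = -2422
  2401a + 343b + 49c + 7d + e = -9825/2
Solving the system yields a = -3, b = 6, c = 5, d = -5/2, e = 5.
So p(x) = -3x^4 + 6x^3 + 5x^2 - (5/2)x + 5.
Check: p(7) = -9825/2. ✓

p(x) = -3x^4 + 6x^3 + 5x^2 - (5/2)x + 5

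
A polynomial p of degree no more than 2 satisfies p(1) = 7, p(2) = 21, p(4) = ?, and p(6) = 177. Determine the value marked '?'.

79

The 3 known points determine the degree-2 polynomial uniquely.
Write p(n) = an^2 + bn + c. Substituting each data point gives a linear system:
  a + b + c = 7
  4a + 2b + c = 21
  36a + 6b + c = 177
Solving the system yields a = 5, b = -1, c = 3.
So p(n) = 5n² - n + 3.
Then p(4) = 79.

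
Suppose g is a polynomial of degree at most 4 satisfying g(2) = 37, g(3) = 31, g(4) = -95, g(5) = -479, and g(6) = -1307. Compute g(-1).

-5

Write g(n) = an^4 + bn^3 + cn^2 + dn + e. Substituting each data point gives a linear system:
  16a + 8b + 4c + 2d + e = 37
  81a + 27b + 9c + 3d + e = 31
  256a + 64b + 16c + 4d + e = -95
  625a + 125b + 25c + 5d + e = -479
  1296a + 216b + 36c + 6d + e = -1307
Solving the system yields a = -2, b = 5, c = 5, d = 4, e = 1.
So g(n) = -2n^4 + 5n^3 + 5n^2 + 4n + 1.
Then g(-1) = -5.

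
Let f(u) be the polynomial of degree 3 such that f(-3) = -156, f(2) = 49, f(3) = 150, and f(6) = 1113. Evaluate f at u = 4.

341

Write f(u) = au^3 + bu^2 + cu + d. Substituting each data point gives a linear system:
  -27a + 9b - 3c + d = -156
  8a + 4b + 2c + d = 49
  27a + 9b + 3c + d = 150
  216a + 36b + 6c + d = 1113
Solving the system yields a = 5, b = 0, c = 6, d = -3.
So f(u) = 5u^3 + 6u - 3.
Then f(4) = 341.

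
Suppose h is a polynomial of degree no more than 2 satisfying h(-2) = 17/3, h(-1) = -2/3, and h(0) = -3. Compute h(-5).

146/3

Write h(n) = an^2 + bn + c. Substituting each data point gives a linear system:
  4a - 2b + c = 17/3
  a - b + c = -2/3
  c = -3
Solving the system yields a = 2, b = -1/3, c = -3.
So h(n) = 2n² - (1/3)n - 3.
Then h(-5) = 146/3.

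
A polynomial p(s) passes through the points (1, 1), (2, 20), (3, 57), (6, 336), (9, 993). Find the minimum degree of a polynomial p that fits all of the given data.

Divided differences on the nodes 1, 2, 3, 6, 9:
  order 0: 1  20  57  336  993
  order 1: 19  37  93  219
  order 2: 9  14  21
  order 3: 1  1
  order 4: 0
The order-3 divided differences are all 1 (nonzero) and every higher order vanishes, so the data lies on a polynomial of degree exactly 3.

3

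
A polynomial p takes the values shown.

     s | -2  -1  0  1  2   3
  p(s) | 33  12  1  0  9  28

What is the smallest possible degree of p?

Forward differences of the values at s = -2, -1, 0, 1, 2, 3:
  p  : 33  12  1  0  9  28
  Δ  : -21  -11  -1  9  19
  Δ^2: 10  10  10  10
  Δ^3: 0  0  0
  Δ^4: 0  0
  Δ^5: 0
The second differences are constant (10) and nonzero, while all higher differences vanish, so the minimal degree is 2.

2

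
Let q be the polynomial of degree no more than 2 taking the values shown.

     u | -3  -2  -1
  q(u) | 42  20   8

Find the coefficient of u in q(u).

3

Write q(u) = au^2 + bu + c. Substituting each data point gives a linear system:
  9a - 3b + c = 42
  4a - 2b + c = 20
  a - b + c = 8
Solving the system yields a = 5, b = 3, c = 6.
So q(u) = 5u^2 + 3u + 6.
The coefficient of u is 3.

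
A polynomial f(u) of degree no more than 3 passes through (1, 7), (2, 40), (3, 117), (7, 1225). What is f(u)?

f(u) = 3u^3 + 4u^2

Write f(u) = au^3 + bu^2 + cu + d. Substituting each data point gives a linear system:
  a + b + c + d = 7
  8a + 4b + 2c + d = 40
  27a + 9b + 3c + d = 117
  343a + 49b + 7c + d = 1225
Solving the system yields a = 3, b = 4, c = 0, d = 0.
So f(u) = 3u^3 + 4u^2.
Check: f(2) = 40. ✓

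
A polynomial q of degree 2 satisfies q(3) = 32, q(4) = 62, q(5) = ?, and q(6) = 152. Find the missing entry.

102

The 3 known points determine the degree-2 polynomial uniquely.
Write q(s) = as^2 + bs + c. Substituting each data point gives a linear system:
  9a + 3b + c = 32
  16a + 4b + c = 62
  36a + 6b + c = 152
Solving the system yields a = 5, b = -5, c = 2.
So q(s) = 5s^2 - 5s + 2.
Then q(5) = 102.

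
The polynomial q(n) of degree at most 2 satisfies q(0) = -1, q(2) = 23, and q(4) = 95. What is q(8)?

Using the Lagrange interpolation formula with nodes 0, 2, 4:
  L_0(n) = (n - 2)(n - 4) / 8
  L_1(n) = n(n - 4) / -4
  L_2(n) = n(n - 2) / 8
Then q(n) = -1·L_0(n) + 23·L_1(n) + 95·L_2(n).
Expanding and collecting terms gives q(n) = 6n² - 1.
Evaluating at n = 8: q(8) = 383.

383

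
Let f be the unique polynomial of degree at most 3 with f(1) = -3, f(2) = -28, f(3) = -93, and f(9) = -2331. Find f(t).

Write f(t) = at^3 + bt^2 + ct + d. Substituting each data point gives a linear system:
  a + b + c + d = -3
  8a + 4b + 2c + d = -28
  27a + 9b + 3c + d = -93
  729a + 81b + 9c + d = -2331
Solving the system yields a = -3, b = -2, c = 2, d = 0.
So f(t) = -3t³ - 2t² + 2t.
Check: f(9) = -2331. ✓

f(t) = -3t^3 - 2t^2 + 2t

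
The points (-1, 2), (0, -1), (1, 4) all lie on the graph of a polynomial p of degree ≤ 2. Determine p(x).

Write p(x) = ax^2 + bx + c. Substituting each data point gives a linear system:
  a - b + c = 2
  c = -1
  a + b + c = 4
Solving the system yields a = 4, b = 1, c = -1.
So p(x) = 4x^2 + x - 1.
Check: p(1) = 4. ✓

p(x) = 4x^2 + x - 1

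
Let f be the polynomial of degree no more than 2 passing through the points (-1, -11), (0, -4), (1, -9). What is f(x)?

Write f(x) = ax^2 + bx + c. Substituting each data point gives a linear system:
  a - b + c = -11
  c = -4
  a + b + c = -9
Solving the system yields a = -6, b = 1, c = -4.
So f(x) = -6x^2 + x - 4.
Check: f(0) = -4. ✓

f(x) = -6x^2 + x - 4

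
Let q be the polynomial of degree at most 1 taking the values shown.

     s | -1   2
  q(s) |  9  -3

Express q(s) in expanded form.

Write q(s) = as + b. Substituting each data point gives a linear system:
  -a + b = 9
  2a + b = -3
Solving the system yields a = -4, b = 5.
So q(s) = -4s + 5.
Check: q(2) = -3. ✓

q(s) = -4s + 5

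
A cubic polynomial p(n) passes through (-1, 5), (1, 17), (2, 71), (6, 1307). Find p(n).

p(n) = 5n^3 + 6n^2 + n + 5

Write p(n) = an^3 + bn^2 + cn + d. Substituting each data point gives a linear system:
  -a + b - c + d = 5
  a + b + c + d = 17
  8a + 4b + 2c + d = 71
  216a + 36b + 6c + d = 1307
Solving the system yields a = 5, b = 6, c = 1, d = 5.
So p(n) = 5n³ + 6n² + n + 5.
Check: p(2) = 71. ✓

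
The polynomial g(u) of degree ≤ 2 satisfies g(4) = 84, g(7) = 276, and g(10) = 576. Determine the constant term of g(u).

Write g(u) = au^2 + bu + c. Substituting each data point gives a linear system:
  16a + 4b + c = 84
  49a + 7b + c = 276
  100a + 10b + c = 576
Solving the system yields a = 6, b = -2, c = -4.
So g(u) = 6u^2 - 2u - 4.
The constant term is -4.

-4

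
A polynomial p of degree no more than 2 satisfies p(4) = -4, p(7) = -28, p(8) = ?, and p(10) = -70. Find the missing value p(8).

-40

The 3 known points determine the degree-2 polynomial uniquely.
Write p(u) = au^2 + bu + c. Substituting each data point gives a linear system:
  16a + 4b + c = -4
  49a + 7b + c = -28
  100a + 10b + c = -70
Solving the system yields a = -1, b = 3, c = 0.
So p(u) = -u² + 3u.
Then p(8) = -40.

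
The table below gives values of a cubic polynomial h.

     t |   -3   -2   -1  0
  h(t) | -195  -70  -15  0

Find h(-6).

Forward differences of the values at t = -3, -2, -1, 0:
  h  : -195  -70  -15  0
  Δ  : 125  55  15
  Δ^2: -70  -40
  Δ^3: 30
The third differences are constant, confirming degree 3.
Interpolating (Newton forward form) and evaluating at t = -6 gives h(-6) = -1290.

-1290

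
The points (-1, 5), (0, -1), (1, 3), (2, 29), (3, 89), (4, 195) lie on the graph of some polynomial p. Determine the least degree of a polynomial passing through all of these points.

3

Forward differences of the values at u = -1, 0, 1, 2, 3, 4:
  p  : 5  -1  3  29  89  195
  Δ  : -6  4  26  60  106
  Δ^2: 10  22  34  46
  Δ^3: 12  12  12
  Δ^4: 0  0
  Δ^5: 0
The third differences are constant (12) and nonzero, while all higher differences vanish, so the minimal degree is 3.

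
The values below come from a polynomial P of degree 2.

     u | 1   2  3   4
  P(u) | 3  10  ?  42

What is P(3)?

On equispaced nodes a degree-2 polynomial has vanishing third forward difference, so
  - P(1) + 3·P(2) - 3·P(3) + P(4) = 0.
Substituting the known values and solving for P(3):
  -3·P(3) = -69
  P(3) = 23.

23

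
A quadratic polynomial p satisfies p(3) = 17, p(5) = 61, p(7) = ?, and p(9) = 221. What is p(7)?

129

On equispaced nodes a degree-2 polynomial has vanishing third forward difference, so
  - p(3) + 3·p(5) - 3·p(7) + p(9) = 0.
Substituting the known values and solving for p(7):
  -3·p(7) = -387
  p(7) = 129.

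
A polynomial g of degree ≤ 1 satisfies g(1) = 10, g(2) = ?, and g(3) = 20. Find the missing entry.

15

On equispaced nodes a degree-1 polynomial has vanishing second forward difference, so
  g(1) - 2·g(2) + g(3) = 0.
Substituting the known values and solving for g(2):
  -2·g(2) = -30
  g(2) = 15.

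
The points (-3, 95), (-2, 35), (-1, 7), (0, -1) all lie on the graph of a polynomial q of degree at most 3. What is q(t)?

q(t) = -2t^3 + 4t^2 - 2t - 1

Using the Lagrange interpolation formula with nodes -3, -2, -1, 0:
  L_0(t) = (t + 2)(t + 1)t / -6
  L_1(t) = (t + 3)(t + 1)t / 2
  L_2(t) = (t + 3)(t + 2)t / -2
  L_3(t) = (t + 3)(t + 2)(t + 1) / 6
Then q(t) = 95·L_0(t) + 35·L_1(t) + 7·L_2(t) - 1·L_3(t).
Expanding and collecting terms gives q(t) = -2t³ + 4t² - 2t - 1.
Check: q(-3) = 95. ✓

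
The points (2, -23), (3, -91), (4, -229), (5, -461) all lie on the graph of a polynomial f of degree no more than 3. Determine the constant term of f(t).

Write f(t) = at^3 + bt^2 + ct + d. Substituting each data point gives a linear system:
  8a + 4b + 2c + d = -23
  27a + 9b + 3c + d = -91
  64a + 16b + 4c + d = -229
  125a + 25b + 5c + d = -461
Solving the system yields a = -4, b = 1, c = 3, d = -1.
So f(t) = -4t^3 + t^2 + 3t - 1.
The constant term is -1.

-1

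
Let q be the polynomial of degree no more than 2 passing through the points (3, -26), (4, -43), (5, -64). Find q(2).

-13

Write q(u) = au^2 + bu + c. Substituting each data point gives a linear system:
  9a + 3b + c = -26
  16a + 4b + c = -43
  25a + 5b + c = -64
Solving the system yields a = -2, b = -3, c = 1.
So q(u) = -2u² - 3u + 1.
Then q(2) = -13.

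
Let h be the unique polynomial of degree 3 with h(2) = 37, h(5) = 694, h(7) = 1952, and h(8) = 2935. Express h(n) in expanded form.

Using the Lagrange interpolation formula with nodes 2, 5, 7, 8:
  L_0(n) = (n - 5)(n - 7)(n - 8) / -90
  L_1(n) = (n - 2)(n - 7)(n - 8) / 18
  L_2(n) = (n - 2)(n - 5)(n - 8) / -10
  L_3(n) = (n - 2)(n - 5)(n - 7) / 18
Then h(n) = 37·L_0(n) + 694·L_1(n) + 1952·L_2(n) + 2935·L_3(n).
Expanding and collecting terms gives h(n) = 6n³ - 2n² - n - 1.
Check: h(2) = 37. ✓

h(n) = 6n^3 - 2n^2 - n - 1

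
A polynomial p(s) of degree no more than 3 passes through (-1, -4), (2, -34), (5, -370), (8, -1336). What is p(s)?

Write p(s) = as^3 + bs^2 + cs + d. Substituting each data point gives a linear system:
  -a + b - c + d = -4
  8a + 4b + 2c + d = -34
  125a + 25b + 5c + d = -370
  512a + 64b + 8c + d = -1336
Solving the system yields a = -2, b = -5, c = 1, d = 0.
So p(s) = -2s³ - 5s² + s.
Check: p(-1) = -4. ✓

p(s) = -2s^3 - 5s^2 + s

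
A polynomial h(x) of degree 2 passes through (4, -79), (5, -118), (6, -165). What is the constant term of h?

Write h(x) = ax^2 + bx + c. Substituting each data point gives a linear system:
  16a + 4b + c = -79
  25a + 5b + c = -118
  36a + 6b + c = -165
Solving the system yields a = -4, b = -3, c = -3.
So h(x) = -4x² - 3x - 3.
The constant term is -3.

-3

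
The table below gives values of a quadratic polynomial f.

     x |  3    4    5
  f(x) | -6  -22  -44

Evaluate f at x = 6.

-72

Write f(x) = ax^2 + bx + c. Substituting each data point gives a linear system:
  9a + 3b + c = -6
  16a + 4b + c = -22
  25a + 5b + c = -44
Solving the system yields a = -3, b = 5, c = 6.
So f(x) = -3x² + 5x + 6.
Then f(6) = -72.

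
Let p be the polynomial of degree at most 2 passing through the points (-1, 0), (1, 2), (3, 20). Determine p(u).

Using the Lagrange interpolation formula with nodes -1, 1, 3:
  L_0(u) = (u - 1)(u - 3) / 8
  L_1(u) = (u + 1)(u - 3) / -4
  L_2(u) = (u + 1)(u - 1) / 8
Then p(u) = 0·L_0(u) + 2·L_1(u) + 20·L_2(u).
Expanding and collecting terms gives p(u) = 2u^2 + u - 1.
Check: p(3) = 20. ✓

p(u) = 2u^2 + u - 1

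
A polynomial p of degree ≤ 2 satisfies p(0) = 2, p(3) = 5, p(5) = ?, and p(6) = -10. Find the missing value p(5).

The 3 known points determine the degree-2 polynomial uniquely.
Write p(x) = ax^2 + bx + c. Substituting each data point gives a linear system:
  c = 2
  9a + 3b + c = 5
  36a + 6b + c = -10
Solving the system yields a = -1, b = 4, c = 2.
So p(x) = -x^2 + 4x + 2.
Then p(5) = -3.

-3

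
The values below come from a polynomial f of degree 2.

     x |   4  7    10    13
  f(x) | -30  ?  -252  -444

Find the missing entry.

-114

On equispaced nodes a degree-2 polynomial has vanishing third forward difference, so
  - f(4) + 3·f(7) - 3·f(10) + f(13) = 0.
Substituting the known values and solving for f(7):
  3·f(7) = -342
  f(7) = -114.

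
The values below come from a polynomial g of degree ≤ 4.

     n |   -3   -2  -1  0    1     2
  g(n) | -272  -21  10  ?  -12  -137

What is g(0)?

1

The 5 known points determine the degree-4 polynomial uniquely.
Write g(n) = an^4 + bn^3 + cn^2 + dn + e. Substituting each data point gives a linear system:
  81a - 27b + 9c - 3d + e = -272
  16a - 8b + 4c - 2d + e = -21
  a - b + c - d + e = 10
  a + b + c + d + e = -12
  16a + 8b + 4c + 2d + e = -137
Solving the system yields a = -6, b = -6, c = 4, d = -5, e = 1.
So g(n) = -6n⁴ - 6n³ + 4n² - 5n + 1.
Then g(0) = 1.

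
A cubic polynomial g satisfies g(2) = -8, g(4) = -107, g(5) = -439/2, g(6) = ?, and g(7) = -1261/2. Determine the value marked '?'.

-390

The 4 known points determine the degree-3 polynomial uniquely.
Write g(n) = an^3 + bn^2 + cn + d. Substituting each data point gives a linear system:
  8a + 4b + 2c + d = -8
  64a + 16b + 4c + d = -107
  125a + 25b + 5c + d = -439/2
  343a + 49b + 7c + d = -1261/2
Solving the system yields a = -2, b = 1, c = 1/2, d = 3.
So g(n) = -2n^3 + n^2 + (1/2)n + 3.
Then g(6) = -390.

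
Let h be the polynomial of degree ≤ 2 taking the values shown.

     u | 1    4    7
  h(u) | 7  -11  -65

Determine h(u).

h(u) = -2u^2 + 4u + 5

Using the Lagrange interpolation formula with nodes 1, 4, 7:
  L_0(u) = (u - 4)(u - 7) / 18
  L_1(u) = (u - 1)(u - 7) / -9
  L_2(u) = (u - 1)(u - 4) / 18
Then h(u) = 7·L_0(u) - 11·L_1(u) - 65·L_2(u).
Expanding and collecting terms gives h(u) = -2u^2 + 4u + 5.
Check: h(4) = -11. ✓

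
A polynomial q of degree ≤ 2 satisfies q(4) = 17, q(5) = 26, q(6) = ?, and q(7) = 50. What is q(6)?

The 3 known points determine the degree-2 polynomial uniquely.
Write q(t) = at^2 + bt + c. Substituting each data point gives a linear system:
  16a + 4b + c = 17
  25a + 5b + c = 26
  49a + 7b + c = 50
Solving the system yields a = 1, b = 0, c = 1.
So q(t) = t^2 + 1.
Then q(6) = 37.

37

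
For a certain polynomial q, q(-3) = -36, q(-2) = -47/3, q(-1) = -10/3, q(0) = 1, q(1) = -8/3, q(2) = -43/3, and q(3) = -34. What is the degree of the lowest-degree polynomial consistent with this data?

2

Forward differences of the values at s = -3, -2, -1, 0, 1, 2, 3:
  q  : -36  -47/3  -10/3  1  -8/3  -43/3  -34
  Δ  : 61/3  37/3  13/3  -11/3  -35/3  -59/3
  Δ^2: -8  -8  -8  -8  -8
  Δ^3: 0  0  0  0
  Δ^4: 0  0  0
  Δ^5: 0  0
  Δ^6: 0
The second differences are constant (-8) and nonzero, while all higher differences vanish, so the minimal degree is 2.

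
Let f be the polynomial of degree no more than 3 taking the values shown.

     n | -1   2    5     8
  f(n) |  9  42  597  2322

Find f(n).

f(n) = 4n^3 + 5n^2 - 6n + 2

Using the Lagrange interpolation formula with nodes -1, 2, 5, 8:
  L_0(n) = (n - 2)(n - 5)(n - 8) / -162
  L_1(n) = (n + 1)(n - 5)(n - 8) / 54
  L_2(n) = (n + 1)(n - 2)(n - 8) / -54
  L_3(n) = (n + 1)(n - 2)(n - 5) / 162
Then f(n) = 9·L_0(n) + 42·L_1(n) + 597·L_2(n) + 2322·L_3(n).
Expanding and collecting terms gives f(n) = 4n^3 + 5n^2 - 6n + 2.
Check: f(-1) = 9. ✓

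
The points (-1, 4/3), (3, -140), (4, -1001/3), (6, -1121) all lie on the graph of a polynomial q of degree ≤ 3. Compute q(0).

Using the Lagrange interpolation formula with nodes -1, 3, 4, 6:
  L_0(u) = (u - 3)(u - 4)(u - 6) / -140
  L_1(u) = (u + 1)(u - 4)(u - 6) / 12
  L_2(u) = (u + 1)(u - 3)(u - 6) / -10
  L_3(u) = (u + 1)(u - 3)(u - 4) / 42
Then q(u) = 4/3·L_0(u) - 140·L_1(u) - 1001/3·L_2(u) - 1121·L_3(u).
Expanding and collecting terms gives q(u) = -5u^3 - (5/3)u^2 + 3u + 1.
Evaluating at u = 0: q(0) = 1.

1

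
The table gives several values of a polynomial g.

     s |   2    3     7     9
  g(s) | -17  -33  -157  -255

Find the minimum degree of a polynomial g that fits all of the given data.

2

Divided differences on the nodes 2, 3, 7, 9:
  order 0: -17  -33  -157  -255
  order 1: -16  -31  -49
  order 2: -3  -3
  order 3: 0
The order-2 divided differences are all -3 (nonzero) and every higher order vanishes, so the data lies on a polynomial of degree exactly 2.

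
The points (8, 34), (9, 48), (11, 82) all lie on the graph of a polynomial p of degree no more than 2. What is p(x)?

p(x) = x^2 - 3x - 6

Write p(x) = ax^2 + bx + c. Substituting each data point gives a linear system:
  64a + 8b + c = 34
  81a + 9b + c = 48
  121a + 11b + c = 82
Solving the system yields a = 1, b = -3, c = -6.
So p(x) = x^2 - 3x - 6.
Check: p(9) = 48. ✓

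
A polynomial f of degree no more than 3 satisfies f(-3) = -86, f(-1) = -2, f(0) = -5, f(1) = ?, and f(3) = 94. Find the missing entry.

-6

The 4 known points determine the degree-3 polynomial uniquely.
Write f(x) = ax^3 + bx^2 + cx + d. Substituting each data point gives a linear system:
  -27a + 9b - 3c + d = -86
  -a + b - c + d = -2
  d = -5
  27a + 9b + 3c + d = 94
Solving the system yields a = 4, b = 1, c = -6, d = -5.
So f(x) = 4x³ + x² - 6x - 5.
Then f(1) = -6.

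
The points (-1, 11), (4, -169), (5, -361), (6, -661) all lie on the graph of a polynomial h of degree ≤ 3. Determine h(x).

h(x) = -4x^3 + 6x^2 - 2x - 1

Write h(x) = ax^3 + bx^2 + cx + d. Substituting each data point gives a linear system:
  -a + b - c + d = 11
  64a + 16b + 4c + d = -169
  125a + 25b + 5c + d = -361
  216a + 36b + 6c + d = -661
Solving the system yields a = -4, b = 6, c = -2, d = -1.
So h(x) = -4x^3 + 6x^2 - 2x - 1.
Check: h(5) = -361. ✓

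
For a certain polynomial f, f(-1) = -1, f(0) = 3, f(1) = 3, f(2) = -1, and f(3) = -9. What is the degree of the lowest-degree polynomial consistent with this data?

Forward differences of the values at t = -1, 0, 1, 2, 3:
  f  : -1  3  3  -1  -9
  Δ  : 4  0  -4  -8
  Δ^2: -4  -4  -4
  Δ^3: 0  0
  Δ^4: 0
The second differences are constant (-4) and nonzero, while all higher differences vanish, so the minimal degree is 2.

2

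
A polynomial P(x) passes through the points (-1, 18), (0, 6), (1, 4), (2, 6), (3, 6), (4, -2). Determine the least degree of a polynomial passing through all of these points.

3

Forward differences of the values at x = -1, 0, 1, 2, 3, 4:
  P  : 18  6  4  6  6  -2
  Δ  : -12  -2  2  0  -8
  Δ^2: 10  4  -2  -8
  Δ^3: -6  -6  -6
  Δ^4: 0  0
  Δ^5: 0
The third differences are constant (-6) and nonzero, while all higher differences vanish, so the minimal degree is 3.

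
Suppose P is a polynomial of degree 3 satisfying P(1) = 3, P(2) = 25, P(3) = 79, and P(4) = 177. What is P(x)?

Using the Lagrange interpolation formula with nodes 1, 2, 3, 4:
  L_0(x) = (x - 2)(x - 3)(x - 4) / -6
  L_1(x) = (x - 1)(x - 3)(x - 4) / 2
  L_2(x) = (x - 1)(x - 2)(x - 4) / -2
  L_3(x) = (x - 1)(x - 2)(x - 3) / 6
Then P(x) = 3·L_0(x) + 25·L_1(x) + 79·L_2(x) + 177·L_3(x).
Expanding and collecting terms gives P(x) = 2x³ + 4x² - 4x + 1.
Check: P(4) = 177. ✓

P(x) = 2x^3 + 4x^2 - 4x + 1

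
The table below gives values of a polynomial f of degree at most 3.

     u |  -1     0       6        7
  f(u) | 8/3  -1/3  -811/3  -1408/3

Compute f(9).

Using the Lagrange interpolation formula with nodes -1, 0, 6, 7:
  L_0(u) = u(u - 6)(u - 7) / -56
  L_1(u) = (u + 1)(u - 6)(u - 7) / 42
  L_2(u) = (u + 1)u(u - 7) / -42
  L_3(u) = (u + 1)u(u - 6) / 56
Then f(u) = 8/3·L_0(u) - 1/3·L_1(u) - 811/3·L_2(u) - 1408/3·L_3(u).
Expanding and collecting terms gives f(u) = -2u^3 + 4u^2 + 3u - 1/3.
Evaluating at u = 9: f(9) = -3322/3.

-3322/3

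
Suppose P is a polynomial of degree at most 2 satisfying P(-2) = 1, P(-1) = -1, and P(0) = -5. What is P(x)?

P(x) = -x^2 - 5x - 5

Using the Lagrange interpolation formula with nodes -2, -1, 0:
  L_0(x) = (x + 1)x / 2
  L_1(x) = (x + 2)x / -1
  L_2(x) = (x + 2)(x + 1) / 2
Then P(x) = 1·L_0(x) - 1·L_1(x) - 5·L_2(x).
Expanding and collecting terms gives P(x) = -x^2 - 5x - 5.
Check: P(0) = -5. ✓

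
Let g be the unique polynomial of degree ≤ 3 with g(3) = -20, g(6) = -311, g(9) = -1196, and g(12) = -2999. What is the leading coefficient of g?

-2

Write g(t) = at^3 + bt^2 + ct + d. Substituting each data point gives a linear system:
  27a + 9b + 3c + d = -20
  216a + 36b + 6c + d = -311
  729a + 81b + 9c + d = -1196
  1728a + 144b + 12c + d = -2999
Solving the system yields a = -2, b = 3, c = 2, d = 1.
So g(t) = -2t^3 + 3t^2 + 2t + 1.
The leading coefficient is -2.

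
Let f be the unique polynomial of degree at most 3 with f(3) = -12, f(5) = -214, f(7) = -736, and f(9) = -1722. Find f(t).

Write f(t) = at^3 + bt^2 + ct + d. Substituting each data point gives a linear system:
  27a + 9b + 3c + d = -12
  125a + 25b + 5c + d = -214
  343a + 49b + 7c + d = -736
  729a + 81b + 9c + d = -1722
Solving the system yields a = -3, b = 5, c = 6, d = 6.
So f(t) = -3t^3 + 5t^2 + 6t + 6.
Check: f(5) = -214. ✓

f(t) = -3t^3 + 5t^2 + 6t + 6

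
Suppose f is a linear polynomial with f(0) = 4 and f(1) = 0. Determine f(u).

Using the Lagrange interpolation formula with nodes 0, 1:
  L_0(u) = (u - 1) / -1
  L_1(u) = u / 1
Then f(u) = 4·L_0(u) + 0·L_1(u).
Expanding and collecting terms gives f(u) = -4u + 4.
Check: f(1) = 0. ✓

f(u) = -4u + 4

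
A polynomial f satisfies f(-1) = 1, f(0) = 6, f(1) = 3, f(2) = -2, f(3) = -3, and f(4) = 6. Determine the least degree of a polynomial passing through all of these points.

Forward differences of the values at x = -1, 0, 1, 2, 3, 4:
  f  : 1  6  3  -2  -3  6
  Δ  : 5  -3  -5  -1  9
  Δ^2: -8  -2  4  10
  Δ^3: 6  6  6
  Δ^4: 0  0
  Δ^5: 0
The third differences are constant (6) and nonzero, while all higher differences vanish, so the minimal degree is 3.

3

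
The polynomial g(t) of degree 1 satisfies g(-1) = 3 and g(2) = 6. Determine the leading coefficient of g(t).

Write g(t) = at + b. Substituting each data point gives a linear system:
  -a + b = 3
  2a + b = 6
Solving the system yields a = 1, b = 4.
So g(t) = t + 4.
The leading coefficient is 1.

1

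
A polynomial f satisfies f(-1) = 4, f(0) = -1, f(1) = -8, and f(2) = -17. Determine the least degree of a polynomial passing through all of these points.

Forward differences of the values at u = -1, 0, 1, 2:
  f  : 4  -1  -8  -17
  Δ  : -5  -7  -9
  Δ^2: -2  -2
  Δ^3: 0
The second differences are constant (-2) and nonzero, while all higher differences vanish, so the minimal degree is 2.

2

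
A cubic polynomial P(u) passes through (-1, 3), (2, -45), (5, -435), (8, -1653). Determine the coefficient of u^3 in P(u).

Write P(u) = au^3 + bu^2 + cu + d. Substituting each data point gives a linear system:
  -a + b - c + d = 3
  8a + 4b + 2c + d = -45
  125a + 25b + 5c + d = -435
  512a + 64b + 8c + d = -1653
Solving the system yields a = -3, b = -1, c = -6, d = -5.
So P(u) = -3u^3 - u^2 - 6u - 5.
The leading coefficient is -3.

-3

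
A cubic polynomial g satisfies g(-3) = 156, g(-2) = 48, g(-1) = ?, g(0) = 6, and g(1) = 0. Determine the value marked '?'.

10

On equispaced nodes a degree-3 polynomial has vanishing fourth forward difference, so
  g(-3) - 4·g(-2) + 6·g(-1) - 4·g(0) + g(1) = 0.
Substituting the known values and solving for g(-1):
  6·g(-1) = 60
  g(-1) = 10.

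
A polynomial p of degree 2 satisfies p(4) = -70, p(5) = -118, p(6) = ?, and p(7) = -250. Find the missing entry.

-178

On equispaced nodes a degree-2 polynomial has vanishing third forward difference, so
  - p(4) + 3·p(5) - 3·p(6) + p(7) = 0.
Substituting the known values and solving for p(6):
  -3·p(6) = 534
  p(6) = -178.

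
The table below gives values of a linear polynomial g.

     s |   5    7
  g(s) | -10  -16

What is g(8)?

-19

Write g(s) = as + b. Substituting each data point gives a linear system:
  5a + b = -10
  7a + b = -16
Solving the system yields a = -3, b = 5.
So g(s) = -3s + 5.
Then g(8) = -19.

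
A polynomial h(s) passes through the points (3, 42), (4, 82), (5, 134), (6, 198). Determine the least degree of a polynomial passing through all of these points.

2

Forward differences of the values at s = 3, 4, 5, 6:
  h  : 42  82  134  198
  Δ  : 40  52  64
  Δ^2: 12  12
  Δ^3: 0
The second differences are constant (12) and nonzero, while all higher differences vanish, so the minimal degree is 2.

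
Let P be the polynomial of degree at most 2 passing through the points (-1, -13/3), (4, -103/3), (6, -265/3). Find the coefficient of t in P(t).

3

Write P(t) = at^2 + bt + c. Substituting each data point gives a linear system:
  a - b + c = -13/3
  16a + 4b + c = -103/3
  36a + 6b + c = -265/3
Solving the system yields a = -3, b = 3, c = 5/3.
So P(t) = -3t^2 + 3t + 5/3.
The coefficient of t is 3.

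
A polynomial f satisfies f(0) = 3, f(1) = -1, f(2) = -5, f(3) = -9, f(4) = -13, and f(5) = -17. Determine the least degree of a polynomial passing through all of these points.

Forward differences of the values at n = 0, 1, 2, 3, 4, 5:
  f  : 3  -1  -5  -9  -13  -17
  Δ  : -4  -4  -4  -4  -4
  Δ^2: 0  0  0  0
  Δ^3: 0  0  0
  Δ^4: 0  0
  Δ^5: 0
The first differences are constant (-4) and nonzero, while all higher differences vanish, so the minimal degree is 1.

1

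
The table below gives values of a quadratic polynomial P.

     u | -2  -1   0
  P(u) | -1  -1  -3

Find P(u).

P(u) = -u^2 - 3u - 3

Using the Lagrange interpolation formula with nodes -2, -1, 0:
  L_0(u) = (u + 1)u / 2
  L_1(u) = (u + 2)u / -1
  L_2(u) = (u + 2)(u + 1) / 2
Then P(u) = -1·L_0(u) - 1·L_1(u) - 3·L_2(u).
Expanding and collecting terms gives P(u) = -u² - 3u - 3.
Check: P(-1) = -1. ✓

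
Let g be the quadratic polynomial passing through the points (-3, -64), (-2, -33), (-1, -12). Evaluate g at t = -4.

-105

Write g(t) = at^2 + bt + c. Substituting each data point gives a linear system:
  9a - 3b + c = -64
  4a - 2b + c = -33
  a - b + c = -12
Solving the system yields a = -5, b = 6, c = -1.
So g(t) = -5t^2 + 6t - 1.
Then g(-4) = -105.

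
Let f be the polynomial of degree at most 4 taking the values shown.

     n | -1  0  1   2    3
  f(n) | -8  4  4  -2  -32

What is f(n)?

Write f(n) = an^4 + bn^3 + cn^2 + dn + e. Substituting each data point gives a linear system:
  a - b + c - d + e = -8
  e = 4
  a + b + c + d + e = 4
  16a + 8b + 4c + 2d + e = -2
  81a + 27b + 9c + 3d + e = -32
Solving the system yields a = -1, b = 3, c = -5, d = 3, e = 4.
So f(n) = -n^4 + 3n^3 - 5n^2 + 3n + 4.
Check: f(0) = 4. ✓

f(n) = -n^4 + 3n^3 - 5n^2 + 3n + 4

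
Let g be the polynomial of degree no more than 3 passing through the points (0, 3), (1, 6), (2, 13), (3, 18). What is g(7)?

-102

Using the Lagrange interpolation formula with nodes 0, 1, 2, 3:
  L_0(x) = (x - 1)(x - 2)(x - 3) / -6
  L_1(x) = x(x - 2)(x - 3) / 2
  L_2(x) = x(x - 1)(x - 3) / -2
  L_3(x) = x(x - 1)(x - 2) / 6
Then g(x) = 3·L_0(x) + 6·L_1(x) + 13·L_2(x) + 18·L_3(x).
Expanding and collecting terms gives g(x) = -x^3 + 5x^2 - x + 3.
Evaluating at x = 7: g(7) = -102.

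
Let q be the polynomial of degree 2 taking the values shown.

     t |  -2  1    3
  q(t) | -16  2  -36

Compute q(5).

-114

Write q(t) = at^2 + bt + c. Substituting each data point gives a linear system:
  4a - 2b + c = -16
  a + b + c = 2
  9a + 3b + c = -36
Solving the system yields a = -5, b = 1, c = 6.
So q(t) = -5t^2 + t + 6.
Then q(5) = -114.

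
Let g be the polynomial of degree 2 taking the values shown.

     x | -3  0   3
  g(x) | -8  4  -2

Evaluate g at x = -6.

Write g(x) = ax^2 + bx + c. Substituting each data point gives a linear system:
  9a - 3b + c = -8
  c = 4
  9a + 3b + c = -2
Solving the system yields a = -1, b = 1, c = 4.
So g(x) = -x^2 + x + 4.
Then g(-6) = -38.

-38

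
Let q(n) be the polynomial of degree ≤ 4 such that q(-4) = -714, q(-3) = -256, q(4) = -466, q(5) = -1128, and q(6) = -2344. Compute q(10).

Write q(n) = an^4 + bn^3 + cn^2 + dn + e. Substituting each data point gives a linear system:
  256a - 64b + 16c - 4d + e = -714
  81a - 27b + 9c - 3d + e = -256
  256a + 64b + 16c + 4d + e = -466
  625a + 125b + 25c + 5d + e = -1128
  1296a + 216b + 36c + 6d + e = -2344
Solving the system yields a = -2, b = 2, c = -5, d = -1, e = 2.
So q(n) = -2n⁴ + 2n³ - 5n² - n + 2.
Then q(10) = -18508.

-18508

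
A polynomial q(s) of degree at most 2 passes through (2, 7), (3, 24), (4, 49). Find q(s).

q(s) = 4s^2 - 3s - 3

Write q(s) = as^2 + bs + c. Substituting each data point gives a linear system:
  4a + 2b + c = 7
  9a + 3b + c = 24
  16a + 4b + c = 49
Solving the system yields a = 4, b = -3, c = -3.
So q(s) = 4s^2 - 3s - 3.
Check: q(3) = 24. ✓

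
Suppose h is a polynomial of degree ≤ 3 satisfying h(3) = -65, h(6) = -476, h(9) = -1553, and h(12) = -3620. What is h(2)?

-20

Forward differences of the values at s = 3, 6, 9, 12:
  h  : -65  -476  -1553  -3620
  Δ  : -411  -1077  -2067
  Δ^2: -666  -990
  Δ^3: -324
The third differences are constant, confirming degree 3.
Interpolating (Newton forward form) and evaluating at s = 2 gives h(2) = -20.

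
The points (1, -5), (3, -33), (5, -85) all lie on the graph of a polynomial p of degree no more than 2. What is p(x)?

p(x) = -3x^2 - 2x

Write p(x) = ax^2 + bx + c. Substituting each data point gives a linear system:
  a + b + c = -5
  9a + 3b + c = -33
  25a + 5b + c = -85
Solving the system yields a = -3, b = -2, c = 0.
So p(x) = -3x^2 - 2x.
Check: p(3) = -33. ✓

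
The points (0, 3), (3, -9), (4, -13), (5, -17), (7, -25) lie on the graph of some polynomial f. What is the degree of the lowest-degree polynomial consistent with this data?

Divided differences on the nodes 0, 3, 4, 5, 7:
  order 0: 3  -9  -13  -17  -25
  order 1: -4  -4  -4  -4
  order 2: 0  0  0
  order 3: 0  0
  order 4: 0
The order-1 divided differences are all -4 (nonzero) and every higher order vanishes, so the data lies on a polynomial of degree exactly 1.

1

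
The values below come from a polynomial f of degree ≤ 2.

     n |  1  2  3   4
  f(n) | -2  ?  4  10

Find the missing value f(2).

0

On equispaced nodes a degree-2 polynomial has vanishing third forward difference, so
  - f(1) + 3·f(2) - 3·f(3) + f(4) = 0.
Substituting the known values and solving for f(2):
  3·f(2) = 0
  f(2) = 0.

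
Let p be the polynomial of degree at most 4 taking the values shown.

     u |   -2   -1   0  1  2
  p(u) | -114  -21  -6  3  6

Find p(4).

Forward differences of the values at u = -2, -1, 0, 1, 2:
  p  : -114  -21  -6  3  6
  Δ  : 93  15  9  3
  Δ^2: -78  -6  -6
  Δ^3: 72  0
  Δ^4: -72
The fourth differences are constant, confirming degree 4.
Interpolating (Newton forward form) and evaluating at u = 4 gives p(4) = -366.

-366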